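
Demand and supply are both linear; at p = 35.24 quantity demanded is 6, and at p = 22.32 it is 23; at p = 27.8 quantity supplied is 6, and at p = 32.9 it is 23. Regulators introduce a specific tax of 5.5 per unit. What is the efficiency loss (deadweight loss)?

14.27

Demand slope = (22.32 − 35.24)/(23 − 6) = −0.76, so p = 39.8 − 0.76q.
Supply slope = (32.9 − 27.8)/(23 − 6) = 0.3, so p = 26 + 0.3q.
Competitive equilibrium: 39.8 − 0.76q = 26 + 0.3q → q* = 13.0189, p* = 29.9057.
With the tax, the buyer price exceeds the seller price by 5.5: (39.8 − 0.76q) − (26 + 0.3q) = 5.5 → q' = 7.8302.
Δq = 13.0189 − 7.8302 = 5.1887; the wedge equals the tax, 5.5.
The triangle = ½ × 5.1887 × 5.5 = 14.27.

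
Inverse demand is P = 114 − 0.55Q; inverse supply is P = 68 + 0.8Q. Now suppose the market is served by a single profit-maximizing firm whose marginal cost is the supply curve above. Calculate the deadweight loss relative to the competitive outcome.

65.67

Competitive equilibrium: 114 − 0.55Q = 68 + 0.8Q → Q* = 34.0741, P* = 95.2593.
Marginal revenue: MR = 114 − 1.1Q. Set MR = MC: 114 − 1.1Q = 68 + 0.8Q → Q_m = 24.2105.
Price P_m = 114 − 0.55·24.2105 = 100.6842; MC(Q_m) = 68 + 0.8·24.2105 = 87.3684.
Competitive Q* = 34.0741, so ΔQ = 9.8636; wedge = 100.6842 − 87.3684 = 13.3158.
Deadweight loss = ½ × 9.8636 × 13.3158 = 65.67.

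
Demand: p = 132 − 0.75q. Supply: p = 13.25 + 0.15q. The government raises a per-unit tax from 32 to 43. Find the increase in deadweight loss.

458.33

Competitive equilibrium: 132 − 0.75q = 13.25 + 0.15q → q* = 131.9444, p* = 33.0417.
For a per-unit tax t: Δq = t/0.9, so DWL = ½·t·(t/0.9) = t²/1.8.
At t = 32: DWL = 568.889. At t = 43: DWL = 1027.222.
Increase = 1027.222 − 568.889 = 458.33.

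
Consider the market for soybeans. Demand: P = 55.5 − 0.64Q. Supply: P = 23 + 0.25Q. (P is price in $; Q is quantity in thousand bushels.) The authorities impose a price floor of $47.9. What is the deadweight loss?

$270.21 thousand

Competitive equilibrium: 55.5 − 0.64Q = 23 + 0.25Q → Q* = 36.5169, P* = 32.1292.
At the floor P = 47.9, quantity demanded = (55.5 − 47.9)/0.64 = 11.875.
Sellers' marginal cost at Q' = 11.875: 23 + 0.25·11.875 = 25.9688.
ΔQ = 36.5169 − 11.875 = 24.6419; wedge = 47.9 − 25.9688 = 21.9312.
The triangle = ½ × 24.6419 × 21.9312 = $270.21 thousand.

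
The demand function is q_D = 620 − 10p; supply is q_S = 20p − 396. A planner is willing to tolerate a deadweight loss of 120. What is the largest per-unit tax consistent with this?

In inverse form: demand p = 62 − 0.1q, supply p = 19.8 + 0.05q.
Competitive equilibrium: 62 − 0.1q = 19.8 + 0.05q → q* = 281.3333, p* = 33.8667.
A tax t gives Δq = t/0.15 and wedge t, so DWL = t²/0.3.
t²/0.3 = 120 → t² = 36 → t = 6.

6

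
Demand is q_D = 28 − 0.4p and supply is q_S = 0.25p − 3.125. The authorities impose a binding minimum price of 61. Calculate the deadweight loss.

In inverse form: demand p = 70 − 2.5q, supply p = 12.5 + 4q.
Competitive equilibrium: 70 − 2.5q = 12.5 + 4q → q* = 8.8462, p* = 47.8846.
At the floor p = 61, quantity demanded = (70 − 61)/2.5 = 3.6.
Sellers' marginal cost at q' = 3.6: 12.5 + 4·3.6 = 26.9.
Δq = 8.8462 − 3.6 = 5.2462; wedge = 61 − 26.9 = 34.1.
Deadweight loss = ½ × 5.2462 × 34.1 = 89.45.

89.45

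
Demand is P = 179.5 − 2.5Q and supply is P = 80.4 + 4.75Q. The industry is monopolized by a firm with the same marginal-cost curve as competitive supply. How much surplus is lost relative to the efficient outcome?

44.53

Competitive equilibrium: 179.5 − 2.5Q = 80.4 + 4.75Q → Q* = 13.669, P* = 145.3276.
Marginal revenue: MR = 179.5 − 5Q. Set MR = MC: 179.5 − 5Q = 80.4 + 4.75Q → Q_m = 10.1641.
Price P_m = 179.5 − 2.5·10.1641 = 154.0898; MC(Q_m) = 80.4 + 4.75·10.1641 = 128.6795.
Competitive Q* = 13.669, so ΔQ = 3.5049; wedge = 154.0898 − 128.6795 = 25.4103.
Welfare loss = ½ × 3.5049 × 25.4103 = 44.53.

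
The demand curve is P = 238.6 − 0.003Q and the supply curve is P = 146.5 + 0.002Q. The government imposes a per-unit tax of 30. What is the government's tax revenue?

372600

Competitive equilibrium: 238.6 − 0.003Q = 146.5 + 0.002Q → Q* = 18420, P* = 183.34.
With the tax, the buyer price exceeds the seller price by 30: (238.6 − 0.003Q) − (146.5 + 0.002Q) = 30 → Q' = 12420.
Tax revenue = 30 × 12420 = 372600.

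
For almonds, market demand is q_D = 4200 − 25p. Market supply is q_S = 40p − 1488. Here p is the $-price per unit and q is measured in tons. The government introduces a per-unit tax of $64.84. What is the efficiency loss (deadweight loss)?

In inverse form: demand p = 168 − 0.04q, supply p = 37.2 + 0.025q.
Competitive equilibrium: 168 − 0.04q = 37.2 + 0.025q → q* = 2012.3077, p* = 87.5077.
With the tax, the buyer price exceeds the seller price by 64.84: (168 − 0.04q) − (37.2 + 0.025q) = 64.84 → q' = 1014.7692.
Δq = 2012.3077 − 1014.7692 = 997.5385; the wedge equals the tax, 64.84.
Deadweight loss = ½ × 997.5385 × 64.84 = $32340.20.

$32340.20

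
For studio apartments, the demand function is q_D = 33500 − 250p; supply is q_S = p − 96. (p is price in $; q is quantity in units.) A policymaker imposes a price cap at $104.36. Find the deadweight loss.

In inverse form: demand p = 134 − 0.004q, supply p = 96 + q.
Competitive equilibrium: 134 − 0.004q = 96 + q → q* = 37.8486, p* = 133.8486.
At the ceiling p = 104.36, quantity supplied = (104.36 − 96)/1 = 8.36.
Willingness to pay at q' = 8.36: 134 − 0.004·8.36 = 133.9666.
Δq = 37.8486 − 8.36 = 29.4886; wedge = 133.9666 − 104.36 = 29.6066.
DWL = ½ × 29.4886 × 29.6066 = $436.53.

$436.53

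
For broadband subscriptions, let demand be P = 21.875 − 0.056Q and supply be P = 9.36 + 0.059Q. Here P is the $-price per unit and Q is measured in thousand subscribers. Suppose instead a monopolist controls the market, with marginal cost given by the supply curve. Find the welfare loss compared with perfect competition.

$73.03 thousand

Competitive equilibrium: 21.875 − 0.056Q = 9.36 + 0.059Q → Q* = 108.8261, P* = 15.7807.
Marginal revenue: MR = 21.875 − 0.112Q. Set MR = MC: 21.875 − 0.112Q = 9.36 + 0.059Q → Q_m = 73.1871.
Price P_m = 21.875 − 0.056·73.1871 = 17.7765; MC(Q_m) = 9.36 + 0.059·73.1871 = 13.678.
Competitive Q* = 108.8261, so ΔQ = 35.639; wedge = 17.7765 − 13.678 = 4.0985.
Welfare loss = ½ × 35.639 × 4.0985 = $73.03 thousand.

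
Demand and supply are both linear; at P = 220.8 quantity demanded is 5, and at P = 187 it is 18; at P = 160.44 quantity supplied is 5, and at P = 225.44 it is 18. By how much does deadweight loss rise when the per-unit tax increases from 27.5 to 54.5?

Demand slope = (187 − 220.8)/(18 − 5) = −2.6, so P = 233.8 − 2.6Q.
Supply slope = (225.44 − 160.44)/(18 − 5) = 5, so P = 135.44 + 5Q.
Competitive equilibrium: 233.8 − 2.6Q = 135.44 + 5Q → Q* = 12.9421, P* = 200.1505.
For a per-unit tax t: ΔQ = t/7.6, so DWL = ½·t·(t/7.6) = t²/15.2.
At t = 27.5: DWL = 49.753. At t = 54.5: DWL = 195.411.
Increase = 195.411 − 49.753 = 145.66.

145.66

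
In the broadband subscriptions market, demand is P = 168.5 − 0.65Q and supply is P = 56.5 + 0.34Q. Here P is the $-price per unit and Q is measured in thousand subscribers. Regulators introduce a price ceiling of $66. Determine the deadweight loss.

Competitive equilibrium: 168.5 − 0.65Q = 56.5 + 0.34Q → Q* = 113.1313, P* = 94.9646.
At the ceiling P = 66, quantity supplied = (66 − 56.5)/0.34 = 27.9412.
Willingness to pay at Q' = 27.9412: 168.5 − 0.65·27.9412 = 150.3382.
ΔQ = 113.1313 − 27.9412 = 85.1901; wedge = 150.3382 − 66 = 84.3382.
DWL = ½ × 85.1901 × 84.3382 = $3592.39 thousand.

$3592.39 thousand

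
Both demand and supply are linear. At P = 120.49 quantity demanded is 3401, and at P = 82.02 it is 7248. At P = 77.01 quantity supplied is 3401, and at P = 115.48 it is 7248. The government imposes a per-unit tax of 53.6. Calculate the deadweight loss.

Demand slope = (82.02 − 120.49)/(7248 − 3401) = −0.01, so P = 154.5 − 0.01Q.
Supply slope = (115.48 − 77.01)/(7248 − 3401) = 0.01, so P = 43 + 0.01Q.
Competitive equilibrium: 154.5 − 0.01Q = 43 + 0.01Q → Q* = 5575, P* = 98.75.
With the tax, the buyer price exceeds the seller price by 53.6: (154.5 − 0.01Q) − (43 + 0.01Q) = 53.6 → Q' = 2895.
ΔQ = 5575 − 2895 = 2680; the wedge equals the tax, 53.6.
Deadweight loss = ½ × 2680 × 53.6 = 71824.

71824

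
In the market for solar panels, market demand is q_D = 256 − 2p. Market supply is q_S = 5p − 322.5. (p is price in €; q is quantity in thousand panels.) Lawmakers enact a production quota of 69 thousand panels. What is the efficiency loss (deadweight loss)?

In inverse form: demand p = 128 − 0.5q, supply p = 64.5 + 0.2q.
Competitive equilibrium: 128 − 0.5q = 64.5 + 0.2q → q* = 90.7143, p* = 82.6429.
At q = 69: demand price = 128 − 0.5·69 = 93.5; supply price = 64.5 + 0.2·69 = 78.3.
Δq = 90.7143 − 69 = 21.7143; wedge = 93.5 − 78.3 = 15.2.
Deadweight loss = ½ × 21.7143 × 15.2 = €165.03 thousand.

€165.03 thousand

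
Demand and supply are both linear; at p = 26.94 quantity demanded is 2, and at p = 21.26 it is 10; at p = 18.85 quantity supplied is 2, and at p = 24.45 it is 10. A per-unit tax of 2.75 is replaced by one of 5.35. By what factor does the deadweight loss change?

3.785

Demand slope = (21.26 − 26.94)/(10 − 2) = −0.71, so p = 28.36 − 0.71q.
Supply slope = (24.45 − 18.85)/(10 − 2) = 0.7, so p = 17.45 + 0.7q.
Competitive equilibrium: 28.36 − 0.71q = 17.45 + 0.7q → q* = 7.7376, p* = 22.8663.
For a per-unit tax t: Δq = t/1.41, so DWL = ½·t·(t/1.41) = t²/2.82.
At t = 2.75: DWL = 2.682. At t = 5.35: DWL = 10.150.
Ratio = (5.35/2.75)² = 3.785.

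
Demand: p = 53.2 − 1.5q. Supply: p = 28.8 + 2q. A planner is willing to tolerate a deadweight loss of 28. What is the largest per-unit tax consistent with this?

Competitive equilibrium: 53.2 − 1.5q = 28.8 + 2q → q* = 6.9714, p* = 42.7429.
A tax t gives Δq = t/3.5 and wedge t, so DWL = t²/7.
t²/7 = 28 → t² = 196 → t = 14.

14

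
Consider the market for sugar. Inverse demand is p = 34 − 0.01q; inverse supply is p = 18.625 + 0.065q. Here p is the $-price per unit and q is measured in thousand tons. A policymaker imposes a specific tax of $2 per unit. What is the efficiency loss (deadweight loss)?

Competitive equilibrium: 34 − 0.01q = 18.625 + 0.065q → q* = 205, p* = 31.95.
With the tax, the buyer price exceeds the seller price by 2: (34 − 0.01q) − (18.625 + 0.065q) = 2 → q' = 178.3333.
Δq = 205 − 178.3333 = 26.6667; the wedge equals the tax, 2.
Welfare loss = ½ × 26.6667 × 2 = $26.67 thousand.

$26.67 thousand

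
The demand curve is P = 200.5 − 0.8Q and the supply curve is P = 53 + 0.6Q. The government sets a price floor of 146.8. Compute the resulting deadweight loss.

Competitive equilibrium: 200.5 − 0.8Q = 53 + 0.6Q → Q* = 105.3571, P* = 116.2143.
At the floor P = 146.8, quantity demanded = (200.5 − 146.8)/0.8 = 67.125.
Sellers' marginal cost at Q' = 67.125: 53 + 0.6·67.125 = 93.275.
ΔQ = 105.3571 − 67.125 = 38.2321; wedge = 146.8 − 93.275 = 53.525.
The triangle = ½ × 38.2321 × 53.525 = 1023.19.

1023.19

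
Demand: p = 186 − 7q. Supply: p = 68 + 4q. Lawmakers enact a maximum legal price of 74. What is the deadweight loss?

468.28

Competitive equilibrium: 186 − 7q = 68 + 4q → q* = 10.72727, p* = 110.90909.
At the ceiling p = 74, quantity supplied = (74 − 68)/4 = 1.5.
Willingness to pay at q' = 1.5: 186 − 7·1.5 = 175.5.
Δq = 10.72727 − 1.5 = 9.22727; wedge = 175.5 − 74 = 101.5.
Welfare loss = ½ × 9.22727 × 101.5 = 468.28.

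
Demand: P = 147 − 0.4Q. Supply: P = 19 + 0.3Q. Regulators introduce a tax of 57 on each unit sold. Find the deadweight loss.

2320.71

Competitive equilibrium: 147 − 0.4Q = 19 + 0.3Q → Q* = 182.8571, P* = 73.8571.
With the tax, the buyer price exceeds the seller price by 57: (147 − 0.4Q) − (19 + 0.3Q) = 57 → Q' = 101.4286.
ΔQ = 182.8571 − 101.4286 = 81.4285; the wedge equals the tax, 57.
The triangle = ½ × 81.4285 × 57 = 2320.71.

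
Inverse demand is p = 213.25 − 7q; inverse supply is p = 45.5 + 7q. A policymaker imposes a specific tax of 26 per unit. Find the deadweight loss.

Competitive equilibrium: 213.25 − 7q = 45.5 + 7q → q* = 11.9821, p* = 129.375.
With the tax, the buyer price exceeds the seller price by 26: (213.25 − 7q) − (45.5 + 7q) = 26 → q' = 10.125.
Δq = 11.9821 − 10.125 = 1.8571; the wedge equals the tax, 26.
Deadweight loss = ½ × 1.8571 × 26 = 24.14.

24.14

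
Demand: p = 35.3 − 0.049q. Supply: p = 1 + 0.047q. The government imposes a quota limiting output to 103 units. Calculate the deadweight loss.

3103.88

Competitive equilibrium: 35.3 − 0.049q = 1 + 0.047q → q* = 357.2917, p* = 17.7927.
At q = 103: demand price = 35.3 − 0.049·103 = 30.253; supply price = 1 + 0.047·103 = 5.841.
Δq = 357.2917 − 103 = 254.2917; wedge = 30.253 − 5.841 = 24.412.
Welfare loss = ½ × 254.2917 × 24.412 = 3103.88.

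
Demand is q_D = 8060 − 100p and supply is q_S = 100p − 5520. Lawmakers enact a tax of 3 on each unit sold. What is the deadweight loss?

In inverse form: demand p = 80.6 − 0.01q, supply p = 55.2 + 0.01q.
Competitive equilibrium: 80.6 − 0.01q = 55.2 + 0.01q → q* = 1270, p* = 67.9.
With the tax, the buyer price exceeds the seller price by 3: (80.6 − 0.01q) − (55.2 + 0.01q) = 3 → q' = 1120.
Δq = 1270 − 1120 = 150; the wedge equals the tax, 3.
Deadweight loss = ½ × 150 × 3 = 225.

225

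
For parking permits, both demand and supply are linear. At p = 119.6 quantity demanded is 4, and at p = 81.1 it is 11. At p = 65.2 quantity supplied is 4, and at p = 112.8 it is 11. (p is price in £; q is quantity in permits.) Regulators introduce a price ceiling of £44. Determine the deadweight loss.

£349.68

Demand slope = (81.1 − 119.6)/(11 − 4) = −5.5, so p = 141.6 − 5.5q.
Supply slope = (112.8 − 65.2)/(11 − 4) = 6.8, so p = 38 + 6.8q.
Competitive equilibrium: 141.6 − 5.5q = 38 + 6.8q → q* = 8.42276, p* = 95.2748.
At the ceiling p = 44, quantity supplied = (44 − 38)/6.8 = 0.88235.
Willingness to pay at q' = 0.88235: 141.6 − 5.5·0.88235 = 136.74708.
Δq = 8.42276 − 0.88235 = 7.54041; wedge = 136.74708 − 44 = 92.74708.
DWL = ½ × 7.54041 × 92.74708 = £349.68.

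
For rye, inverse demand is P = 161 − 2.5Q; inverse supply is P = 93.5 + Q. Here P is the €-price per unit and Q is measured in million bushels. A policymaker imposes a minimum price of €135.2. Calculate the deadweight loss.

€140.67 million

Competitive equilibrium: 161 − 2.5Q = 93.5 + Q → Q* = 19.2857, P* = 112.7857.
At the floor P = 135.2, quantity demanded = (161 − 135.2)/2.5 = 10.32.
Sellers' marginal cost at Q' = 10.32: 93.5 + 1·10.32 = 103.82.
ΔQ = 19.2857 − 10.32 = 8.9657; wedge = 135.2 − 103.82 = 31.38.
Welfare loss = ½ × 8.9657 × 31.38 = €140.67 million.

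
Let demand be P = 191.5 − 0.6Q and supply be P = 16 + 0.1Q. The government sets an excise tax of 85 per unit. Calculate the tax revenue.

10989.29

Competitive equilibrium: 191.5 − 0.6Q = 16 + 0.1Q → Q* = 250.71429, P* = 41.07143.
With the tax, the buyer price exceeds the seller price by 85: (191.5 − 0.6Q) − (16 + 0.1Q) = 85 → Q' = 129.28571.
Tax revenue = 85 × 129.28571 = 10989.29.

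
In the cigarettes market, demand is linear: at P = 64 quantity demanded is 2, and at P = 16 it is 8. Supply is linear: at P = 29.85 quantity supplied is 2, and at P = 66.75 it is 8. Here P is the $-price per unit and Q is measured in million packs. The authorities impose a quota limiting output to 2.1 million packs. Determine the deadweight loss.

Demand slope = (16 − 64)/(8 − 2) = −8, so P = 80 − 8Q.
Supply slope = (66.75 − 29.85)/(8 − 2) = 6.15, so P = 17.55 + 6.15Q.
Competitive equilibrium: 80 − 8Q = 17.55 + 6.15Q → Q* = 4.41343, P* = 44.69258.
At Q = 2.1: demand price = 80 − 8·2.1 = 63.2; supply price = 17.55 + 6.15·2.1 = 30.465.
ΔQ = 4.41343 − 2.1 = 2.31343; wedge = 63.2 − 30.465 = 32.735.
DWL = ½ × 2.31343 × 32.735 = $37.87 million.

$37.87 million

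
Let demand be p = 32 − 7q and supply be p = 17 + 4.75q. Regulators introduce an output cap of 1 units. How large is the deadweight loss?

0.45

Competitive equilibrium: 32 − 7q = 17 + 4.75q → q* = 1.2766, p* = 23.0638.
At q = 1: demand price = 32 − 7·1 = 25; supply price = 17 + 4.75·1 = 21.75.
Δq = 1.2766 − 1 = 0.2766; wedge = 25 − 21.75 = 3.25.
Deadweight loss = ½ × 0.2766 × 3.25 = 0.45.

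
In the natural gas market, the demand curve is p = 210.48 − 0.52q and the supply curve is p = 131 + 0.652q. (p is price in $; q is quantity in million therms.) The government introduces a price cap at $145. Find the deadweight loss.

$1258.55 million

Competitive equilibrium: 210.48 − 0.52q = 131 + 0.652q → q* = 67.8157, p* = 175.2158.
At the ceiling p = 145, quantity supplied = (145 − 131)/0.652 = 21.4724.
Willingness to pay at q' = 21.4724: 210.48 − 0.52·21.4724 = 199.3144.
Δq = 67.8157 − 21.4724 = 46.3433; wedge = 199.3144 − 145 = 54.3144.
Deadweight loss = ½ × 46.3433 × 54.3144 = $1258.55 million.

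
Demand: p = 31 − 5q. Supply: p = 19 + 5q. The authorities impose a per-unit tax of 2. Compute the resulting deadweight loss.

Competitive equilibrium: 31 − 5q = 19 + 5q → q* = 1.2, p* = 25.
With the tax, the buyer price exceeds the seller price by 2: (31 − 5q) − (19 + 5q) = 2 → q' = 1.
Δq = 1.2 − 1 = 0.2; the wedge equals the tax, 2.
DWL = ½ × 0.2 × 2 = 0.20.

0.20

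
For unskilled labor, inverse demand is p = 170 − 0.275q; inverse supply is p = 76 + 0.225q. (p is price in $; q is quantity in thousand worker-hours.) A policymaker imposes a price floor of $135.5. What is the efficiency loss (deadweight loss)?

Competitive equilibrium: 170 − 0.275q = 76 + 0.225q → q* = 188, p* = 118.3.
At the floor p = 135.5, quantity demanded = (170 − 135.5)/0.275 = 125.4545.
Sellers' marginal cost at q' = 125.4545: 76 + 0.225·125.4545 = 104.2273.
Δq = 188 − 125.4545 = 62.5455; wedge = 135.5 − 104.2273 = 31.2727.
Deadweight loss = ½ × 62.5455 × 31.2727 = $977.98 thousand.

$977.98 thousand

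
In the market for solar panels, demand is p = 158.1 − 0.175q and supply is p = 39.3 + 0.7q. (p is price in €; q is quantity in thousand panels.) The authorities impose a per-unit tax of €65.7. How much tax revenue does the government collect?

Competitive equilibrium: 158.1 − 0.175q = 39.3 + 0.7q → q* = 135.7714, p* = 134.34.
With the tax, the buyer price exceeds the seller price by 65.7: (158.1 − 0.175q) − (39.3 + 0.7q) = 65.7 → q' = 60.6857.
Tax revenue = 65.7 × 60.6857 = €3987.05 thousand.

€3987.05 thousand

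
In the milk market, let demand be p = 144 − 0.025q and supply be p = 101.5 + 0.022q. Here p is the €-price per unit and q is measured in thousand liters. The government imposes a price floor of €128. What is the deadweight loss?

€1641.03 thousand

Competitive equilibrium: 144 − 0.025q = 101.5 + 0.022q → q* = 904.2553, p* = 121.3936.
At the floor p = 128, quantity demanded = (144 − 128)/0.025 = 640.
Sellers' marginal cost at q' = 640: 101.5 + 0.022·640 = 115.58.
Δq = 904.2553 − 640 = 264.2553; wedge = 128 − 115.58 = 12.42.
Welfare loss = ½ × 264.2553 × 12.42 = €1641.03 thousand.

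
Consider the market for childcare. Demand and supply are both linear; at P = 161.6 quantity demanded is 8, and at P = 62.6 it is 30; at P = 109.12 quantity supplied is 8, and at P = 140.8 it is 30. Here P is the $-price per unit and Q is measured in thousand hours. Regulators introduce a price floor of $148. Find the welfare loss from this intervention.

$100.35 thousand

Demand slope = (62.6 − 161.6)/(30 − 8) = −4.5, so P = 197.6 − 4.5Q.
Supply slope = (140.8 − 109.12)/(30 − 8) = 1.44, so P = 97.6 + 1.44Q.
Competitive equilibrium: 197.6 − 4.5Q = 97.6 + 1.44Q → Q* = 16.835, P* = 121.8424.
At the floor P = 148, quantity demanded = (197.6 − 148)/4.5 = 11.0222.
Sellers' marginal cost at Q' = 11.0222: 97.6 + 1.44·11.0222 = 113.472.
ΔQ = 16.835 − 11.0222 = 5.8128; wedge = 148 − 113.472 = 34.528.
DWL = ½ × 5.8128 × 34.528 = $100.35 thousand.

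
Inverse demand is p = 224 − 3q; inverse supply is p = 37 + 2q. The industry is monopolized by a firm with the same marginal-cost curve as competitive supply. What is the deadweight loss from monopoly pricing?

Competitive equilibrium: 224 − 3q = 37 + 2q → q* = 37.4, p* = 111.8.
Marginal revenue: MR = 224 − 6q. Set MR = MC: 224 − 6q = 37 + 2q → q_m = 23.375.
Price p_m = 224 − 3·23.375 = 153.875; MC(q_m) = 37 + 2·23.375 = 83.75.
Competitive q* = 37.4, so Δq = 14.025; wedge = 153.875 − 83.75 = 70.125.
Deadweight loss = ½ × 14.025 × 70.125 = 491.75.

491.75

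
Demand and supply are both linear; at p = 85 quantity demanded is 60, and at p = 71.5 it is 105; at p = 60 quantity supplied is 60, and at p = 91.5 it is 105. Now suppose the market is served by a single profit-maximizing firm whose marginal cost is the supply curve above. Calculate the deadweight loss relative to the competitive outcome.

192.38

Demand slope = (71.5 − 85)/(105 − 60) = −0.3, so p = 103 − 0.3q.
Supply slope = (91.5 − 60)/(105 − 60) = 0.7, so p = 18 + 0.7q.
Competitive equilibrium: 103 − 0.3q = 18 + 0.7q → q* = 85, p* = 77.5.
Marginal revenue: MR = 103 − 0.6q. Set MR = MC: 103 − 0.6q = 18 + 0.7q → q_m = 65.3846.
Price p_m = 103 − 0.3·65.3846 = 83.3846; MC(q_m) = 18 + 0.7·65.3846 = 63.7692.
Competitive q* = 85, so Δq = 19.6154; wedge = 83.3846 − 63.7692 = 19.6154.
The triangle = ½ × 19.6154 × 19.6154 = 192.38.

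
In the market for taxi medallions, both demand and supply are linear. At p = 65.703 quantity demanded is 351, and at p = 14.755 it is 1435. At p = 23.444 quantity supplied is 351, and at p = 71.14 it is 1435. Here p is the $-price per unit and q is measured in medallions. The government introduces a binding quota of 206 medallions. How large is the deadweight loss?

Demand slope = (14.755 − 65.703)/(1435 − 351) = −0.047, so p = 82.2 − 0.047q.
Supply slope = (71.14 − 23.444)/(1435 − 351) = 0.044, so p = 8 + 0.044q.
Competitive equilibrium: 82.2 − 0.047q = 8 + 0.044q → q* = 815.3846, p* = 43.8769.
At q = 206: demand price = 82.2 − 0.047·206 = 72.518; supply price = 8 + 0.044·206 = 17.064.
Δq = 815.3846 − 206 = 609.3846; wedge = 72.518 − 17.064 = 55.454.
Deadweight loss = ½ × 609.3846 × 55.454 = $16896.41.

$16896.41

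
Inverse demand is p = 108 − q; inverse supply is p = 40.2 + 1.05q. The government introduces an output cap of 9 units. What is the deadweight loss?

Competitive equilibrium: 108 − q = 40.2 + 1.05q → q* = 33.0732, p* = 74.9268.
At q = 9: demand price = 108 − 1·9 = 99; supply price = 40.2 + 1.05·9 = 49.65.
Δq = 33.0732 − 9 = 24.0732; wedge = 99 − 49.65 = 49.35.
DWL = ½ × 24.0732 × 49.35 = 594.01.

594.01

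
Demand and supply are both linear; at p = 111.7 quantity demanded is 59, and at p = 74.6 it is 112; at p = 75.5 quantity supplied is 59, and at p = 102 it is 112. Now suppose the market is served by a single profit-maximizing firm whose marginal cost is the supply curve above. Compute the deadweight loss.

Demand slope = (74.6 − 111.7)/(112 − 59) = −0.7, so p = 153 − 0.7q.
Supply slope = (102 − 75.5)/(112 − 59) = 0.5, so p = 46 + 0.5q.
Competitive equilibrium: 153 − 0.7q = 46 + 0.5q → q* = 89.1667, p* = 90.5833.
Marginal revenue: MR = 153 − 1.4q. Set MR = MC: 153 − 1.4q = 46 + 0.5q → q_m = 56.3158.
Price p_m = 153 − 0.7·56.3158 = 113.5789; MC(q_m) = 46 + 0.5·56.3158 = 74.1579.
Competitive q* = 89.1667, so Δq = 32.8509; wedge = 113.5789 − 74.1579 = 39.421.
Deadweight loss = ½ × 32.8509 × 39.421 = 647.51.

647.51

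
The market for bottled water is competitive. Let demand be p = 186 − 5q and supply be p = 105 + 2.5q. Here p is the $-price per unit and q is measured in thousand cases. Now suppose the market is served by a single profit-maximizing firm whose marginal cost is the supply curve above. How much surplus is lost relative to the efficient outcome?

$69.984 thousand

Competitive equilibrium: 186 − 5q = 105 + 2.5q → q* = 10.8, p* = 132.
Marginal revenue: MR = 186 − 10q. Set MR = MC: 186 − 10q = 105 + 2.5q → q_m = 6.48.
Price p_m = 186 − 5·6.48 = 153.6; MC(q_m) = 105 + 2.5·6.48 = 121.2.
Competitive q* = 10.8, so Δq = 4.32; wedge = 153.6 − 121.2 = 32.4.
Welfare loss = ½ × 4.32 × 32.4 = $69.984 thousand.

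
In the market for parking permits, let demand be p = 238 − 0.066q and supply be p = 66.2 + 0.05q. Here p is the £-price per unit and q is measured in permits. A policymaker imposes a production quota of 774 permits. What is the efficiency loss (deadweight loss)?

Competitive equilibrium: 238 − 0.066q = 66.2 + 0.05q → q* = 1481.0345, p* = 140.2517.
At q = 774: demand price = 238 − 0.066·774 = 186.916; supply price = 66.2 + 0.05·774 = 104.9.
Δq = 1481.0345 − 774 = 707.0345; wedge = 186.916 − 104.9 = 82.016.
Deadweight loss = ½ × 707.0345 × 82.016 = £28994.07.

£28994.07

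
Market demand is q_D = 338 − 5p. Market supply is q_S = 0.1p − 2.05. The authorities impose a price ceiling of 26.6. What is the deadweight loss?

81.91

In inverse form: demand p = 67.6 − 0.2q, supply p = 20.5 + 10q.
Competitive equilibrium: 67.6 − 0.2q = 20.5 + 10q → q* = 4.6176, p* = 66.6765.
At the ceiling p = 26.6, quantity supplied = (26.6 − 20.5)/10 = 0.61.
Willingness to pay at q' = 0.61: 67.6 − 0.2·0.61 = 67.478.
Δq = 4.6176 − 0.61 = 4.0076; wedge = 67.478 − 26.6 = 40.878.
Welfare loss = ½ × 4.0076 × 40.878 = 81.91.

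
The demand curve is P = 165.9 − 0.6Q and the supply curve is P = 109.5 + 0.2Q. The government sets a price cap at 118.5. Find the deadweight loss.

260.10

Competitive equilibrium: 165.9 − 0.6Q = 109.5 + 0.2Q → Q* = 70.5, P* = 123.6.
At the ceiling P = 118.5, quantity supplied = (118.5 − 109.5)/0.2 = 45.
Willingness to pay at Q' = 45: 165.9 − 0.6·45 = 138.9.
ΔQ = 70.5 − 45 = 25.5; wedge = 138.9 − 118.5 = 20.4.
Welfare loss = ½ × 25.5 × 20.4 = 260.10.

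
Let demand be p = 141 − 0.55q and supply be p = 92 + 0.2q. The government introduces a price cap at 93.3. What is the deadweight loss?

Competitive equilibrium: 141 − 0.55q = 92 + 0.2q → q* = 65.3333, p* = 105.0667.
At the ceiling p = 93.3, quantity supplied = (93.3 − 92)/0.2 = 6.5.
Willingness to pay at q' = 6.5: 141 − 0.55·6.5 = 137.425.
Δq = 65.3333 − 6.5 = 58.8333; wedge = 137.425 − 93.3 = 44.125.
Welfare loss = ½ × 58.8333 × 44.125 = 1298.01.

1298.01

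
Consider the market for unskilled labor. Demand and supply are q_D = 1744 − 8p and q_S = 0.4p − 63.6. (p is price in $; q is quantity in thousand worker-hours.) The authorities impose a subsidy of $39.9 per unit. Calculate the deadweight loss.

$303.24 thousand

In inverse form: demand p = 218 − 0.125q, supply p = 159 + 2.5q.
Competitive equilibrium: 218 − 0.125q = 159 + 2.5q → q* = 22.4762, p* = 215.1905.
The subsidy lowers effective supply by 39.9: p = 119.1 + 2.5q.
New quantity: 218 − 0.125q = 119.1 + 2.5q → q' = 37.6762.
Overproduction Δq = 37.6762 − 22.4762 = 15.2; wedge = subsidy = 39.9.
Deadweight loss = ½ × 15.2 × 39.9 = $303.24 thousand.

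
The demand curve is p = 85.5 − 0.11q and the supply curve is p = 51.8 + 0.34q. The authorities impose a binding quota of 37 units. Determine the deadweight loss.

Competitive equilibrium: 85.5 − 0.11q = 51.8 + 0.34q → q* = 74.8889, p* = 77.2622.
At q = 37: demand price = 85.5 − 0.11·37 = 81.43; supply price = 51.8 + 0.34·37 = 64.38.
Δq = 74.8889 − 37 = 37.8889; wedge = 81.43 − 64.38 = 17.05.
The triangle = ½ × 37.8889 × 17.05 = 323.

323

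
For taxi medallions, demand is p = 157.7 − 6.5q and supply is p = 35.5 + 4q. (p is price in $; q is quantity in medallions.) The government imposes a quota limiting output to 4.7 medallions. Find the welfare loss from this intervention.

Competitive equilibrium: 157.7 − 6.5q = 35.5 + 4q → q* = 11.6381, p* = 82.0524.
At q = 4.7: demand price = 157.7 − 6.5·4.7 = 127.15; supply price = 35.5 + 4·4.7 = 54.3.
Δq = 11.6381 − 4.7 = 6.9381; wedge = 127.15 − 54.3 = 72.85.
The triangle = ½ × 6.9381 × 72.85 = $252.72.

$252.72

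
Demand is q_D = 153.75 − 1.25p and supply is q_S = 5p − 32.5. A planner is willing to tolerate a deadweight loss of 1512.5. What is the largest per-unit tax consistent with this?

55

In inverse form: demand p = 123 − 0.8q, supply p = 6.5 + 0.2q.
Competitive equilibrium: 123 − 0.8q = 6.5 + 0.2q → q* = 116.5, p* = 29.8.
A tax t gives Δq = t/1 and wedge t, so DWL = t²/2.
t²/2 = 1512.5 → t² = 3025 → t = 55.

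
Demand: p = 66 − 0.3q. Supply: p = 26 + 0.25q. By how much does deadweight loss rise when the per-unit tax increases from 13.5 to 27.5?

Competitive equilibrium: 66 − 0.3q = 26 + 0.25q → q* = 72.7273, p* = 44.1818.
For a per-unit tax t: Δq = t/0.55, so DWL = ½·t·(t/0.55) = t²/1.1.
At t = 13.5: DWL = 165.682. At t = 27.5: DWL = 687.5.
Increase = 687.5 − 165.682 = 521.82.

521.82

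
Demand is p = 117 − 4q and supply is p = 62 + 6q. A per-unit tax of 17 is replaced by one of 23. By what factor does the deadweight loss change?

Competitive equilibrium: 117 − 4q = 62 + 6q → q* = 5.5, p* = 95.
For a per-unit tax t: Δq = t/10, so DWL = ½·t·(t/10) = t²/20.
At t = 17: DWL = 14.45. At t = 23: DWL = 26.45.
Ratio = (23/17)² = 1.830.

1.830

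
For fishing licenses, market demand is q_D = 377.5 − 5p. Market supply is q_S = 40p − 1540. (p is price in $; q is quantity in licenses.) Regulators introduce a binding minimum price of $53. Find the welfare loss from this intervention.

$303.55

In inverse form: demand p = 75.5 − 0.2q, supply p = 38.5 + 0.025q.
Competitive equilibrium: 75.5 − 0.2q = 38.5 + 0.025q → q* = 164.4444, p* = 42.6111.
At the floor p = 53, quantity demanded = (75.5 − 53)/0.2 = 112.5.
Sellers' marginal cost at q' = 112.5: 38.5 + 0.025·112.5 = 41.3125.
Δq = 164.4444 − 112.5 = 51.9444; wedge = 53 − 41.3125 = 11.6875.
The triangle = ½ × 51.9444 × 11.6875 = $303.55.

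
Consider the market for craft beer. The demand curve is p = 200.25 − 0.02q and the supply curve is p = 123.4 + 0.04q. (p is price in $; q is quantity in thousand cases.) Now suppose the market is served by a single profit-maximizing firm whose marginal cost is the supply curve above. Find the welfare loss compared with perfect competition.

Competitive equilibrium: 200.25 − 0.02q = 123.4 + 0.04q → q* = 1280.8333, p* = 174.6333.
Marginal revenue: MR = 200.25 − 0.04q. Set MR = MC: 200.25 − 0.04q = 123.4 + 0.04q → q_m = 960.625.
Price p_m = 200.25 − 0.02·960.625 = 181.0375; MC(q_m) = 123.4 + 0.04·960.625 = 161.825.
Competitive q* = 1280.8333, so Δq = 320.2083; wedge = 181.0375 − 161.825 = 19.2125.
Deadweight loss = ½ × 320.2083 × 19.2125 = $3076 thousand.

$3076 thousand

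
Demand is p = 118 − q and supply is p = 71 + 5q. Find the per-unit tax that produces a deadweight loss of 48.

Competitive equilibrium: 118 − q = 71 + 5q → q* = 7.8333, p* = 110.1667.
A tax t gives Δq = t/6 and wedge t, so DWL = t²/12.
t²/12 = 48 → t² = 576 → t = 24.

24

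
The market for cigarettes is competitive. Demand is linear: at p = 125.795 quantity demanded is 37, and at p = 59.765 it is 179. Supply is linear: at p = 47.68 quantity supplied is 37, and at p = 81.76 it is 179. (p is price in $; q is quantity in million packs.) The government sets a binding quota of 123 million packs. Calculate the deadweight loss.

Demand slope = (59.765 − 125.795)/(179 − 37) = −0.465, so p = 143 − 0.465q.
Supply slope = (81.76 − 47.68)/(179 − 37) = 0.24, so p = 38.8 + 0.24q.
Competitive equilibrium: 143 − 0.465q = 38.8 + 0.24q → q* = 147.8014, p* = 74.2723.
At q = 123: demand price = 143 − 0.465·123 = 85.805; supply price = 38.8 + 0.24·123 = 68.32.
Δq = 147.8014 − 123 = 24.8014; wedge = 85.805 − 68.32 = 17.485.
The triangle = ½ × 24.8014 × 17.485 = $216.83 million.

$216.83 million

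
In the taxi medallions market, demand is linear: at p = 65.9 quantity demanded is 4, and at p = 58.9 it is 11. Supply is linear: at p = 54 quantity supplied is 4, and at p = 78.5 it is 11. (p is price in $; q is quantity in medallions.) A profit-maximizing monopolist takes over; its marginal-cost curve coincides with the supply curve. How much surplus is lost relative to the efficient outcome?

$3.28

Demand slope = (58.9 − 65.9)/(11 − 4) = −1, so p = 69.9 − q.
Supply slope = (78.5 − 54)/(11 − 4) = 3.5, so p = 40 + 3.5q.
Competitive equilibrium: 69.9 − q = 40 + 3.5q → q* = 6.6444, p* = 63.2556.
Marginal revenue: MR = 69.9 − 2q. Set MR = MC: 69.9 − 2q = 40 + 3.5q → q_m = 5.4364.
Price p_m = 69.9 − 1·5.4364 = 64.4636; MC(q_m) = 40 + 3.5·5.4364 = 59.0274.
Competitive q* = 6.6444, so Δq = 1.208; wedge = 64.4636 − 59.0274 = 5.4362.
The triangle = ½ × 1.208 × 5.4362 = $3.28.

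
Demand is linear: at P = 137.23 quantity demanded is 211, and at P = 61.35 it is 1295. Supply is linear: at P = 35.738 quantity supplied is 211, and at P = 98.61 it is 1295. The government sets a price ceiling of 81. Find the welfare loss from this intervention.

10.04

Demand slope = (61.35 − 137.23)/(1295 − 211) = −0.07, so P = 152 − 0.07Q.
Supply slope = (98.61 − 35.738)/(1295 − 211) = 0.058, so P = 23.5 + 0.058Q.
Competitive equilibrium: 152 − 0.07Q = 23.5 + 0.058Q → Q* = 1003.9063, P* = 81.7266.
At the ceiling P = 81, quantity supplied = (81 − 23.5)/0.058 = 991.3793.
Willingness to pay at Q' = 991.3793: 152 − 0.07·991.3793 = 82.6034.
ΔQ = 1003.9063 − 991.3793 = 12.527; wedge = 82.6034 − 81 = 1.6034.
The triangle = ½ × 12.527 × 1.6034 = 10.04.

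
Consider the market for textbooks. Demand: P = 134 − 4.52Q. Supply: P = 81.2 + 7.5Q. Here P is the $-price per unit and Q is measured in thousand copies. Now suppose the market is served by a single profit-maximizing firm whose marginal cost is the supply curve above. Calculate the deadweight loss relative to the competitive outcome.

$8.66 thousand

Competitive equilibrium: 134 − 4.52Q = 81.2 + 7.5Q → Q* = 4.3927, P* = 114.1451.
Marginal revenue: MR = 134 − 9.04Q. Set MR = MC: 134 − 9.04Q = 81.2 + 7.5Q → Q_m = 3.1923.
Price P_m = 134 − 4.52·3.1923 = 119.5708; MC(Q_m) = 81.2 + 7.5·3.1923 = 105.1423.
Competitive Q* = 4.3927, so ΔQ = 1.2004; wedge = 119.5708 − 105.1423 = 14.4285.
Deadweight loss = ½ × 1.2004 × 14.4285 = $8.66 thousand.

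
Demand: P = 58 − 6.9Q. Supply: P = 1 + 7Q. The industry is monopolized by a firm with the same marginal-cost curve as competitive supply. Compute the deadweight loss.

12.86

Competitive equilibrium: 58 − 6.9Q = 1 + 7Q → Q* = 4.1007, P* = 29.705.
Marginal revenue: MR = 58 − 13.8Q. Set MR = MC: 58 − 13.8Q = 1 + 7Q → Q_m = 2.7404.
Price P_m = 58 − 6.9·2.7404 = 39.0912; MC(Q_m) = 1 + 7·2.7404 = 20.1828.
Competitive Q* = 4.1007, so ΔQ = 1.3603; wedge = 39.0912 − 20.1828 = 18.9084.
DWL = ½ × 1.3603 × 18.9084 = 12.86.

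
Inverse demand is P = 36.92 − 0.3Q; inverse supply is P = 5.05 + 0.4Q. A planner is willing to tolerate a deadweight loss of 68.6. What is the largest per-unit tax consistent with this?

9.8

Competitive equilibrium: 36.92 − 0.3Q = 5.05 + 0.4Q → Q* = 45.5286, P* = 23.2614.
A tax t gives ΔQ = t/0.7 and wedge t, so DWL = t²/1.4.
t²/1.4 = 68.6 → t² = 96.04 → t = 9.8.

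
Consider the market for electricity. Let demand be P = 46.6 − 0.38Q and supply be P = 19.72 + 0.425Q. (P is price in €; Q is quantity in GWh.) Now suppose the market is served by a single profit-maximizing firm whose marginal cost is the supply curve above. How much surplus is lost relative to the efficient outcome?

€46.15

Competitive equilibrium: 46.6 − 0.38Q = 19.72 + 0.425Q → Q* = 33.3913, P* = 33.9113.
Marginal revenue: MR = 46.6 − 0.76Q. Set MR = MC: 46.6 − 0.76Q = 19.72 + 0.425Q → Q_m = 22.6835.
Price P_m = 46.6 − 0.38·22.6835 = 37.9803; MC(Q_m) = 19.72 + 0.425·22.6835 = 29.3605.
Competitive Q* = 33.3913, so ΔQ = 10.7078; wedge = 37.9803 − 29.3605 = 8.6198.
DWL = ½ × 10.7078 × 8.6198 = €46.15.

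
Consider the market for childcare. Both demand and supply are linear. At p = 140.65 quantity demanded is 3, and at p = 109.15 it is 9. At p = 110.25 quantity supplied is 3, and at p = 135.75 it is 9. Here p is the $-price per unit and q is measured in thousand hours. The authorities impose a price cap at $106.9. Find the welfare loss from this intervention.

Demand slope = (109.15 − 140.65)/(9 − 3) = −5.25, so p = 156.4 − 5.25q.
Supply slope = (135.75 − 110.25)/(9 − 3) = 4.25, so p = 97.5 + 4.25q.
Competitive equilibrium: 156.4 − 5.25q = 97.5 + 4.25q → q* = 6.2, p* = 123.85.
At the ceiling p = 106.9, quantity supplied = (106.9 − 97.5)/4.25 = 2.2118.
Willingness to pay at q' = 2.2118: 156.4 − 5.25·2.2118 = 144.7881.
Δq = 6.2 − 2.2118 = 3.9882; wedge = 144.7881 − 106.9 = 37.8881.
The triangle = ½ × 3.9882 × 37.8881 = $75.55 thousand.

$75.55 thousand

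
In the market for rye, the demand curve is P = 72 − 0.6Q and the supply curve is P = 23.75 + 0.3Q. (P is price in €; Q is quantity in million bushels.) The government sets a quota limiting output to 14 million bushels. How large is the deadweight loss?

Competitive equilibrium: 72 − 0.6Q = 23.75 + 0.3Q → Q* = 53.6111, P* = 39.8333.
At Q = 14: demand price = 72 − 0.6·14 = 63.6; supply price = 23.75 + 0.3·14 = 27.95.
ΔQ = 53.6111 − 14 = 39.6111; wedge = 63.6 − 27.95 = 35.65.
DWL = ½ × 39.6111 × 35.65 = €706.07 million.

€706.07 million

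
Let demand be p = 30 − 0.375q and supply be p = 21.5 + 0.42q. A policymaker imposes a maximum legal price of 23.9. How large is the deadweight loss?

Competitive equilibrium: 30 − 0.375q = 21.5 + 0.42q → q* = 10.6918, p* = 25.9906.
At the ceiling p = 23.9, quantity supplied = (23.9 − 21.5)/0.42 = 5.7143.
Willingness to pay at q' = 5.7143: 30 − 0.375·5.7143 = 27.8571.
Δq = 10.6918 − 5.7143 = 4.9775; wedge = 27.8571 − 23.9 = 3.9571.
The triangle = ½ × 4.9775 × 3.9571 = 9.85.

9.85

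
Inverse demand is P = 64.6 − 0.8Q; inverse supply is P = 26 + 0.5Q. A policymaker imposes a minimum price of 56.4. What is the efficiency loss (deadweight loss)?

Competitive equilibrium: 64.6 − 0.8Q = 26 + 0.5Q → Q* = 29.6923, P* = 40.8462.
At the floor P = 56.4, quantity demanded = (64.6 − 56.4)/0.8 = 10.25.
Sellers' marginal cost at Q' = 10.25: 26 + 0.5·10.25 = 31.125.
ΔQ = 29.6923 − 10.25 = 19.4423; wedge = 56.4 − 31.125 = 25.275.
Welfare loss = ½ × 19.4423 × 25.275 = 245.70.

245.70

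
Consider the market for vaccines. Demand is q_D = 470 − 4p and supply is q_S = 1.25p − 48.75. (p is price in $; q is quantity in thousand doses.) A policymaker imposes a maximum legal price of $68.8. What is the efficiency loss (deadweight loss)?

$738.75 thousand

In inverse form: demand p = 117.5 − 0.25q, supply p = 39 + 0.8q.
Competitive equilibrium: 117.5 − 0.25q = 39 + 0.8q → q* = 74.7619, p* = 98.8095.
At the ceiling p = 68.8, quantity supplied = (68.8 − 39)/0.8 = 37.25.
Willingness to pay at q' = 37.25: 117.5 − 0.25·37.25 = 108.1875.
Δq = 74.7619 − 37.25 = 37.5119; wedge = 108.1875 − 68.8 = 39.3875.
Welfare loss = ½ × 37.5119 × 39.3875 = $738.75 thousand.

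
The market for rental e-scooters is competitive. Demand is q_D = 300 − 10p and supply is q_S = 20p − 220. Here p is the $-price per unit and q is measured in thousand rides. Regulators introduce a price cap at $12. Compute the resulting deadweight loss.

In inverse form: demand p = 30 − 0.1q, supply p = 11 + 0.05q.
Competitive equilibrium: 30 − 0.1q = 11 + 0.05q → q* = 126.6667, p* = 17.3333.
At the ceiling p = 12, quantity supplied = (12 − 11)/0.05 = 20.
Willingness to pay at q' = 20: 30 − 0.1·20 = 28.
Δq = 126.6667 − 20 = 106.6667; wedge = 28 − 12 = 16.
Welfare loss = ½ × 106.6667 × 16 = $853.33 thousand.

$853.33 thousand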